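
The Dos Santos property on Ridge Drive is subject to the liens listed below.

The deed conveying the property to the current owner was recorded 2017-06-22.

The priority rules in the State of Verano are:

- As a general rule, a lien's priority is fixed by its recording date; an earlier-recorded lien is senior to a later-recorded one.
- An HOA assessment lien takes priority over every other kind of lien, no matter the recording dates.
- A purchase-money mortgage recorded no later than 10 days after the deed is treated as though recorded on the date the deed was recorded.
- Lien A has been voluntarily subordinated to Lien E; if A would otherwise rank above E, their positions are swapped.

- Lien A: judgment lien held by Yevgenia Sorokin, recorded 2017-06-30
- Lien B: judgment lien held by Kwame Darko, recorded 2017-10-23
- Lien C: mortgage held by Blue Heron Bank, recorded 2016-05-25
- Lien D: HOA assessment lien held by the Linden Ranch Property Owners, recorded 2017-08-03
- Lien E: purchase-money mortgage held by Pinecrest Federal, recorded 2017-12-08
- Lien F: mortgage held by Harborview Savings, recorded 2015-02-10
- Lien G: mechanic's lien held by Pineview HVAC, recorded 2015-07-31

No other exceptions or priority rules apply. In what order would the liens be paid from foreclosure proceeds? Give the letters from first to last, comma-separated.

D, F, G, C, E, B, A

Effective dates: E was recorded 169 days after the deed, outside the 10-day window, so it keeps its recording date.
As an HOA assessment lien, D is senior to every other lien.
Ordering the rest by effective date: F (2015-02-10), G (2015-07-31), C (2016-05-25), A (2017-06-30), B (2017-10-23), E (2017-12-08).
Because A would otherwise rank above E, the subordination swaps them.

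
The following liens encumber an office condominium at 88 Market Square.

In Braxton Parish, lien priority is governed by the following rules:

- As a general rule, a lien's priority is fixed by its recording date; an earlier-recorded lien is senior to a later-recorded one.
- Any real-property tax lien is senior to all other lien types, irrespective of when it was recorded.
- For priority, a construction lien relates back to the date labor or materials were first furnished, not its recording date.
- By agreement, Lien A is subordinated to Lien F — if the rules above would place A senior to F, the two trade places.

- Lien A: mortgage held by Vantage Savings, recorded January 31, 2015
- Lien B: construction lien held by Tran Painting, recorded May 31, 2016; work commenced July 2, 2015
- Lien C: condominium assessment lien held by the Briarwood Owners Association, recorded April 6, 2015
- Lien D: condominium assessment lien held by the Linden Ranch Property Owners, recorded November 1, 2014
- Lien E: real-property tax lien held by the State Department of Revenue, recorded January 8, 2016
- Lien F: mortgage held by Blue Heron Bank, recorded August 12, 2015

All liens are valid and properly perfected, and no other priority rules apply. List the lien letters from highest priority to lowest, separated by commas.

First, effective dates: B is treated as recorded July 2, 2015, the work-commencement date.
E is a real-property tax lien and takes priority over every other lien.
The other liens, earliest effective date first: D (November 1, 2014), A (January 31, 2015), C (April 6, 2015), B (July 2, 2015), F (August 12, 2015).
A is senior to F before the subordination, so the two trade places.

E, D, F, C, B, A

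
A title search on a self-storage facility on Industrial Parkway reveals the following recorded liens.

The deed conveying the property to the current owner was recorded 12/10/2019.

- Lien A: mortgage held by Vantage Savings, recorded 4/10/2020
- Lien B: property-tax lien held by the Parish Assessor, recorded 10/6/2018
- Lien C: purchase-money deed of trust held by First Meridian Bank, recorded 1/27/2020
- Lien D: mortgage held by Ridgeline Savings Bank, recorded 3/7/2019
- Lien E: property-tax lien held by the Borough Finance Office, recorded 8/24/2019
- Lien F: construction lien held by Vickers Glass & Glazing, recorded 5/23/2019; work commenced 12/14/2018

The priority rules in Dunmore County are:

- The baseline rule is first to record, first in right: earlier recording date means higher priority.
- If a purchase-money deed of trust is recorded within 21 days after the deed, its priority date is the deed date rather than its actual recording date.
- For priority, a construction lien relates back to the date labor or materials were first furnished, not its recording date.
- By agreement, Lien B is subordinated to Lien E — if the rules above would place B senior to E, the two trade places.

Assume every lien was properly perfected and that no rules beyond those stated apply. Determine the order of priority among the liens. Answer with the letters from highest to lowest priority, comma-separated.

E, F, D, B, C, A

Effective dates after the stated exceptions: C was recorded 48 days after the deed — beyond 21 days — so no relation-back applies; F is treated as recorded 12/14/2018, the work-commencement date.
By effective date, earliest first: B (10/6/2018), F (12/14/2018), D (3/7/2019), E (8/24/2019), C (1/27/2020), A (4/10/2020).
Because B would otherwise rank above E, the subordination swaps them.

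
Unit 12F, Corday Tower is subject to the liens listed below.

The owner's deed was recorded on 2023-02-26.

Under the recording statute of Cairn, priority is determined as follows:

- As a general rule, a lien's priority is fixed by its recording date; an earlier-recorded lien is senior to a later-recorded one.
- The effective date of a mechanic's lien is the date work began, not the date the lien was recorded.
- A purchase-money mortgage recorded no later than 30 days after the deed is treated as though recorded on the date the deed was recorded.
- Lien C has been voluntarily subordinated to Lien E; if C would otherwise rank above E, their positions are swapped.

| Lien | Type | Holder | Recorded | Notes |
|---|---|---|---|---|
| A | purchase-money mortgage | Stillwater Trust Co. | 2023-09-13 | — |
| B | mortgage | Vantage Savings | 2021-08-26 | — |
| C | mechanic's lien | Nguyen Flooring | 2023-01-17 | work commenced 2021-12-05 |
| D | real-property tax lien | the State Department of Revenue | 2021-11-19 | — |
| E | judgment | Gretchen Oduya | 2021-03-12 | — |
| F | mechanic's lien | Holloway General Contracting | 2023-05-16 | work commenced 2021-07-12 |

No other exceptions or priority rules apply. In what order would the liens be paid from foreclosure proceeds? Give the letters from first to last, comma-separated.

E, F, B, D, C, A

First, effective dates: A missed the 30-day window (199 days after the deed), so its recording date stands; C is treated as recorded 2021-12-05, the work-commencement date; F is treated as recorded 2021-07-12, the work-commencement date.
Sorted by effective date: E (2021-03-12), F (2021-07-12), B (2021-08-26), D (2021-11-19), C (2021-12-05), A (2023-09-13).
Since C is not senior to E, the subordination leaves the order unchanged.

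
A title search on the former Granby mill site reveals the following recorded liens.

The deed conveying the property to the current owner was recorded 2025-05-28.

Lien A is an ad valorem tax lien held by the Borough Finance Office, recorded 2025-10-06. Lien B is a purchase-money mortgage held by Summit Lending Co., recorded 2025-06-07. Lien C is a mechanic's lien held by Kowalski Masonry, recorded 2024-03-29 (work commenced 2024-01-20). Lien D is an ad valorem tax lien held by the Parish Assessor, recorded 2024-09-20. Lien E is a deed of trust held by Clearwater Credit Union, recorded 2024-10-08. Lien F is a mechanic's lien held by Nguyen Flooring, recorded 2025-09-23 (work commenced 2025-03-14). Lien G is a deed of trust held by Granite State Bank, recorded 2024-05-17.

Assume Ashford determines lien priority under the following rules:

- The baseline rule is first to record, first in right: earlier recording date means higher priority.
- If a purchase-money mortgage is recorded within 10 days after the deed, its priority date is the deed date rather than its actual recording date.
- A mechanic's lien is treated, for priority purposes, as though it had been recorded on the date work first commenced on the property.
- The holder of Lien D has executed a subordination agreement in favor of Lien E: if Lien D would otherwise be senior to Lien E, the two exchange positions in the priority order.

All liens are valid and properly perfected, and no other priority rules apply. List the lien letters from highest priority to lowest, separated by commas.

Effective dates: B relates back to the deed date 2025-05-28; C is treated as recorded 2024-01-20, the work-commencement date; F relates back to 2025-03-14 (work commenced).
By effective date: C (2024-01-20), G (2024-05-17), D (2024-09-20), E (2024-10-08), F (2025-03-14), B (2025-05-28), A (2025-10-06).
Because D would otherwise rank above E, the subordination swaps them.

C, G, E, D, F, B, A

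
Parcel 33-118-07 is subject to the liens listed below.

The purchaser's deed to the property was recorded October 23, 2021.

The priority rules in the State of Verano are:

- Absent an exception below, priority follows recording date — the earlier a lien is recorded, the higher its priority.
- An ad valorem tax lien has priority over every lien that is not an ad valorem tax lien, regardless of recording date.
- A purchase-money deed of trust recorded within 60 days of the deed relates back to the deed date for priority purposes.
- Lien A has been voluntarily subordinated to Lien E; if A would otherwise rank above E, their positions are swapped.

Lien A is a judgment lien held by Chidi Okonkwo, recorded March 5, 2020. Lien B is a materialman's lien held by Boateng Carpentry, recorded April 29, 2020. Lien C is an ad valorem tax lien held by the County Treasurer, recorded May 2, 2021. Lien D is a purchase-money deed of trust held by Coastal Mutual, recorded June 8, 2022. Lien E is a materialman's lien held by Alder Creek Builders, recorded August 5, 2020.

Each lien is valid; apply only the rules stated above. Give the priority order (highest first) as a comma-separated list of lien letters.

C, E, B, A, D

Effective dates: D was recorded 228 days after the deed — beyond 60 days — so no relation-back applies.
C is an ad valorem tax lien and takes priority over every other lien.
The other liens, earliest effective date first: A (March 5, 2020), B (April 29, 2020), E (August 5, 2020), D (June 8, 2022).
Because A would otherwise rank above E, the subordination swaps them.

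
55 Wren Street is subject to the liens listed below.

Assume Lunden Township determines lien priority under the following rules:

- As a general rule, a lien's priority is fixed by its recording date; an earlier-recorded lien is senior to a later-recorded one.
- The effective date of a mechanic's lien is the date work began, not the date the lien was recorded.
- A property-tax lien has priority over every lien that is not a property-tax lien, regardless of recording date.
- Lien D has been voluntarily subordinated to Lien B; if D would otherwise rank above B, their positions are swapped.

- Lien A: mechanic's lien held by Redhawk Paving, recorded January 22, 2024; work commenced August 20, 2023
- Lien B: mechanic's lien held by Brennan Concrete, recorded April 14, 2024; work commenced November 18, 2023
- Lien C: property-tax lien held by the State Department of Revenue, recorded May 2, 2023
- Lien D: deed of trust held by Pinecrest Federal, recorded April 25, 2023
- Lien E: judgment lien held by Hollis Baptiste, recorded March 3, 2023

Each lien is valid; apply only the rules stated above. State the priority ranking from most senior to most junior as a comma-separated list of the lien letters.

Adjusting effective dates: A relates back to August 20, 2023 (work commenced); B relates back to November 18, 2023 (work commenced).
C is a property-tax lien, so it outranks all other liens regardless of date.
Ordering the rest by effective date: E (March 3, 2023), D (April 25, 2023), A (August 20, 2023), B (November 18, 2023).
The subordination applies — D was senior to B — so D and B swap.

C, E, B, A, D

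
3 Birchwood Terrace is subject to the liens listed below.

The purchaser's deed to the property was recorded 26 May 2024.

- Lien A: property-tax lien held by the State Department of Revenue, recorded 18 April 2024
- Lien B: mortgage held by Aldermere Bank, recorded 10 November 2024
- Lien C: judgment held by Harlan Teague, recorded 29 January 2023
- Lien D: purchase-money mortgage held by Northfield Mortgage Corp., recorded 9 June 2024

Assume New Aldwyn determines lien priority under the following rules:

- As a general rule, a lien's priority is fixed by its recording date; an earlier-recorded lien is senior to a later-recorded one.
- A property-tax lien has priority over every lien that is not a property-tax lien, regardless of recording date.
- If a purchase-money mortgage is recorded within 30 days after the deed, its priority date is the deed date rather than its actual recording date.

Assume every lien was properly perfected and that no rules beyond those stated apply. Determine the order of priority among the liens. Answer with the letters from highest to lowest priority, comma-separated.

First, effective dates: D's effective date is the deed date, 26 May 2024.
A is a property-tax lien, so it outranks all other liens regardless of date.
Remaining liens by effective date: C (29 January 2023), D (26 May 2024), B (10 November 2024).

A, C, D, B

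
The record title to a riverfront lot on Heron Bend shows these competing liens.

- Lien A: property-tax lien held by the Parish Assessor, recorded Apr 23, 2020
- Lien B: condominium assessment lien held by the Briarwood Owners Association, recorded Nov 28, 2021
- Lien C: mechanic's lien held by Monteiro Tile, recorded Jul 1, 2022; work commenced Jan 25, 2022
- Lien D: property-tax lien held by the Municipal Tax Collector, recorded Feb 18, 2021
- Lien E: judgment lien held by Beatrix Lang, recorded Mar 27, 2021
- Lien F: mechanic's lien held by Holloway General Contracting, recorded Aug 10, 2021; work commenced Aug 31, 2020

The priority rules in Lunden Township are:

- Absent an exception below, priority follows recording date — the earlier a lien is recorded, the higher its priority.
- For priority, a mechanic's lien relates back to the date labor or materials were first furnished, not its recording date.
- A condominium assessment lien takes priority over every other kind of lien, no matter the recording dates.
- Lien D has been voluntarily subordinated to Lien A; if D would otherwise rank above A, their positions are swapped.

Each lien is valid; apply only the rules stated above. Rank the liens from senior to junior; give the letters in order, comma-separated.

Effective dates after the stated exceptions: C relates back to Jan 25, 2022 (work commenced); F relates back to Aug 31, 2020 (work commenced).
B is a condominium assessment lien and takes priority over every other lien.
Among the remaining liens, by effective date: A (Apr 23, 2020), F (Aug 31, 2020), D (Feb 18, 2021), E (Mar 27, 2021), C (Jan 25, 2022).
D already ranks below A; the subordination has no effect.

B, A, F, D, E, C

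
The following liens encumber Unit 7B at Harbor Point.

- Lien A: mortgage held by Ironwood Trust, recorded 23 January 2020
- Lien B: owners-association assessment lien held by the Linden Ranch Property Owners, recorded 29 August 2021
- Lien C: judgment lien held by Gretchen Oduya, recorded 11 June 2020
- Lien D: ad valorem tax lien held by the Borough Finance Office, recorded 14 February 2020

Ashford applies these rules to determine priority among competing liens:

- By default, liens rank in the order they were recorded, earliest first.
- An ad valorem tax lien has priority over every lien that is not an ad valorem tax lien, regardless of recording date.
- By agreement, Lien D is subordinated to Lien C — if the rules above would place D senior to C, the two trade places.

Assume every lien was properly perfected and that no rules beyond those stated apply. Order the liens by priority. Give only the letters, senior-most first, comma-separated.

D, as an ad valorem tax lien, has superpriority and ranks first.
Ordering the rest by effective date: A (23 January 2020), C (11 June 2020), B (29 August 2021).
D would otherwise be senior to C, so under the subordination agreement D and C exchange positions.

C, A, D, B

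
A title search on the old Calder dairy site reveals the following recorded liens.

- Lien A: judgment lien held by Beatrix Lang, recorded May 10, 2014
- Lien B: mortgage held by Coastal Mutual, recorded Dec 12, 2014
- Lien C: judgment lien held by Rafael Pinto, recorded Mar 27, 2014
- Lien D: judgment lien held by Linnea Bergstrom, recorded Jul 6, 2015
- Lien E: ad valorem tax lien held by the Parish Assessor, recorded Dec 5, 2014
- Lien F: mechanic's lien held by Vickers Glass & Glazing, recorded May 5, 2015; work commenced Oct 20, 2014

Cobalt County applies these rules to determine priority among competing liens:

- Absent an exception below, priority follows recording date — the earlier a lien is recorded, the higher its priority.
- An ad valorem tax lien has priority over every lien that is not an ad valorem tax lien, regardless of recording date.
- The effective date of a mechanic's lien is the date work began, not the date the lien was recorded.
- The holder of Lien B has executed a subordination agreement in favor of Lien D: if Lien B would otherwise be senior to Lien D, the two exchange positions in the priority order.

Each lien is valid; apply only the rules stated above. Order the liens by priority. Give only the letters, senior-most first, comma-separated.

E, C, A, F, D, B

Adjusting effective dates: F is treated as recorded Oct 20, 2014, the work-commencement date.
E, as an ad valorem tax lien, has superpriority and ranks first.
The other liens, earliest effective date first: C (Mar 27, 2014), A (May 10, 2014), F (Oct 20, 2014), B (Dec 12, 2014), D (Jul 6, 2015).
B is senior to D before the subordination, so the two trade places.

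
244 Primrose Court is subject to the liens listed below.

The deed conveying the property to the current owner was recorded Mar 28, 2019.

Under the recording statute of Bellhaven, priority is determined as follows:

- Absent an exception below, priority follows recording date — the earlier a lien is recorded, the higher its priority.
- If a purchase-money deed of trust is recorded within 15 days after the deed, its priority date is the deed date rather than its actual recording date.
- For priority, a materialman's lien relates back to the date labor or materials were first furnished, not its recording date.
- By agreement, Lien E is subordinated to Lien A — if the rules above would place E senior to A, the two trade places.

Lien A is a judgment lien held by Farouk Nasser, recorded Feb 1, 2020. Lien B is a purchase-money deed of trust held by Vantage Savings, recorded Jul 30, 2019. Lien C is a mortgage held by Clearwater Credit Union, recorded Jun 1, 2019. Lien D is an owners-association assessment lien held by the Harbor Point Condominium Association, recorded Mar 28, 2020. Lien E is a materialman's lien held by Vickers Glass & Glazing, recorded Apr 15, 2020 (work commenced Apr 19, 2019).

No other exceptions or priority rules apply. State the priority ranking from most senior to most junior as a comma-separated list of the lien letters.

Effective dates: B missed the 15-day window (124 days after the deed), so its recording date stands; E relates back to Apr 19, 2019 (work commenced).
Ordering by effective date: E (Apr 19, 2019), C (Jun 1, 2019), B (Jul 30, 2019), A (Feb 1, 2020), D (Mar 28, 2020).
E is senior to A before the subordination, so the two trade places.

A, C, B, E, D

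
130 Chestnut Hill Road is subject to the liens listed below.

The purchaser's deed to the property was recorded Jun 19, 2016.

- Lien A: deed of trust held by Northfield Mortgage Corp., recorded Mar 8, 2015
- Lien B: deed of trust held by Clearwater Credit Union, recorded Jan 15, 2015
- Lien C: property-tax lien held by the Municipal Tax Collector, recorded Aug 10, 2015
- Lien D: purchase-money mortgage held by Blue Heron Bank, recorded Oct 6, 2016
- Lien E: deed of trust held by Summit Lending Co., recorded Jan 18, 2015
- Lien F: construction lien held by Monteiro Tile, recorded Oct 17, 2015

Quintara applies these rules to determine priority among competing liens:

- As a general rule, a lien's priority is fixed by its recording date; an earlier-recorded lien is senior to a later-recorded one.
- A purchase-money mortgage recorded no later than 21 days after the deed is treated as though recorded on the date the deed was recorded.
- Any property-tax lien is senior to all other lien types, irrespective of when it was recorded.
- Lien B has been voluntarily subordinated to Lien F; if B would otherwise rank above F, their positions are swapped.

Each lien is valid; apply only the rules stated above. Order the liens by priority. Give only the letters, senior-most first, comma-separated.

C, F, E, A, B, D

Adjusting effective dates: D was recorded 109 days after the deed, outside the 21-day window, so it keeps its recording date.
C is a property-tax lien and takes priority over every other lien.
Among the remaining liens, by effective date: B (Jan 15, 2015), E (Jan 18, 2015), A (Mar 8, 2015), F (Oct 17, 2015), D (Oct 6, 2016).
B is senior to F before the subordination, so the two trade places.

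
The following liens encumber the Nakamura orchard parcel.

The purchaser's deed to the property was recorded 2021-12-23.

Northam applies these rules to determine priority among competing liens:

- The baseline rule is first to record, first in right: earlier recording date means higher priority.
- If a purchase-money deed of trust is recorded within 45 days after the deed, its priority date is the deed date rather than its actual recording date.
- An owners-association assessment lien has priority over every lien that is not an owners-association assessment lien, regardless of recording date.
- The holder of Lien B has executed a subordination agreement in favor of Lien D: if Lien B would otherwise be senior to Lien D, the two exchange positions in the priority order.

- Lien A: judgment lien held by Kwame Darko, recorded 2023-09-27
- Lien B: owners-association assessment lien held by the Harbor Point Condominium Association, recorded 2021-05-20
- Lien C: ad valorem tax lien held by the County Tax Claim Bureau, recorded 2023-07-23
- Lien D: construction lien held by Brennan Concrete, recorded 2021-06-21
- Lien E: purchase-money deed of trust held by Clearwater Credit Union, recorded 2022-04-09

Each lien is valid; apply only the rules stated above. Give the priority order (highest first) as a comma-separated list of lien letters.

First, effective dates: E missed the 45-day window (107 days after the deed), so its recording date stands.
As an owners-association assessment lien, B is senior to every other lien.
Remaining liens by effective date: D (2021-06-21), E (2022-04-09), C (2023-07-23), A (2023-09-27).
B is senior to D before the subordination, so the two trade places.

D, B, E, C, A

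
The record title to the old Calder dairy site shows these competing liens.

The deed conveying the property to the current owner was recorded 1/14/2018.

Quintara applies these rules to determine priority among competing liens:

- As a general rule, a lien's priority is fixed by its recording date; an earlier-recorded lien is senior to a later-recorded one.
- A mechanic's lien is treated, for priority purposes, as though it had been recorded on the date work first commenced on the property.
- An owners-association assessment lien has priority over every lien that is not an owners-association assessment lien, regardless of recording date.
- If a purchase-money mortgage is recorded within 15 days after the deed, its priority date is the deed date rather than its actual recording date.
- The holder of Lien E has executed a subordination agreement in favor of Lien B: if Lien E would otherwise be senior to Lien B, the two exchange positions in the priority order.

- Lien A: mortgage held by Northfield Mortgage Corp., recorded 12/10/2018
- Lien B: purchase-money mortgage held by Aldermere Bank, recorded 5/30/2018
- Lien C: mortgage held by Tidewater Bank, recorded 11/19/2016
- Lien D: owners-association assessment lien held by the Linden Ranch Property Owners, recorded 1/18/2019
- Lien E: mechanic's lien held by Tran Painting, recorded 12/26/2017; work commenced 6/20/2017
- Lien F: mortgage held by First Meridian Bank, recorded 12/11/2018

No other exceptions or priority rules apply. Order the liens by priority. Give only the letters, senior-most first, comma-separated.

First, effective dates: B was recorded 136 days after the deed, outside the 15-day window, so it keeps its recording date; E is treated as recorded 6/20/2017, the work-commencement date.
D is an owners-association assessment lien and takes priority over every other lien.
Among the remaining liens, by effective date: C (11/19/2016), E (6/20/2017), B (5/30/2018), A (12/10/2018), F (12/11/2018).
Because E would otherwise rank above B, the subordination swaps them.

D, C, B, E, A, F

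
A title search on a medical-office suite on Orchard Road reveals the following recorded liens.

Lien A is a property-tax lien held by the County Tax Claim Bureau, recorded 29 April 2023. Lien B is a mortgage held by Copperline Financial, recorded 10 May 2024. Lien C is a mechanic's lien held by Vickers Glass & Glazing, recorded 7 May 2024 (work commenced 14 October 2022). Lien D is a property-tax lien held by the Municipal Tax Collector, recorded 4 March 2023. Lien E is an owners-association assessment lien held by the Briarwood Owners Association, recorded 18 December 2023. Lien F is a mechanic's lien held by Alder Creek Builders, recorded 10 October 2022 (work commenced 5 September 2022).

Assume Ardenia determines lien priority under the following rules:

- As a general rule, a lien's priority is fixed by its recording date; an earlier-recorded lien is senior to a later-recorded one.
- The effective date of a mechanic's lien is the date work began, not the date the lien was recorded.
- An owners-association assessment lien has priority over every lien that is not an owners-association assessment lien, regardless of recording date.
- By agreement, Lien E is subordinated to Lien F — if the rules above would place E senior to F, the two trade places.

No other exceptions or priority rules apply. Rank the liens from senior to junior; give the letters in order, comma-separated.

Effective dates: C's effective date is 14 October 2022, when work began; F's effective date is 5 September 2022, when work began.
As an owners-association assessment lien, E is senior to every other lien.
Ordering the rest by effective date: F (5 September 2022), C (14 October 2022), D (4 March 2023), A (29 April 2023), B (10 May 2024).
Because E would otherwise rank above F, the subordination swaps them.

F, E, C, D, A, B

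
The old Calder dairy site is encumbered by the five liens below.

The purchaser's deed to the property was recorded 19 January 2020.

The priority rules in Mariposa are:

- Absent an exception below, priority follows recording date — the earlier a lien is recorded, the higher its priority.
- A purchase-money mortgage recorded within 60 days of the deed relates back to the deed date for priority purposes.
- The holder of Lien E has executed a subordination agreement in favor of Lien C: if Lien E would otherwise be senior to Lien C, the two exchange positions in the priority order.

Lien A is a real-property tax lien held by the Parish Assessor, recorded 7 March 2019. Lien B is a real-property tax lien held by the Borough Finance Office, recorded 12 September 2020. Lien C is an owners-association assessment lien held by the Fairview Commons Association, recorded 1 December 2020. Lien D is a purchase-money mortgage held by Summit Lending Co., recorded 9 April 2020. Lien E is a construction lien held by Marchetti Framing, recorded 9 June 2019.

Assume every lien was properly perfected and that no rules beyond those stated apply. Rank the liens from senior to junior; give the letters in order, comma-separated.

A, C, D, B, E

First, effective dates: D was recorded 81 days after the deed, outside the 60-day window, so it keeps its recording date.
By effective date, earliest first: A (7 March 2019), E (9 June 2019), D (9 April 2020), B (12 September 2020), C (1 December 2020).
E would otherwise be senior to C, so under the subordination agreement E and C exchange positions.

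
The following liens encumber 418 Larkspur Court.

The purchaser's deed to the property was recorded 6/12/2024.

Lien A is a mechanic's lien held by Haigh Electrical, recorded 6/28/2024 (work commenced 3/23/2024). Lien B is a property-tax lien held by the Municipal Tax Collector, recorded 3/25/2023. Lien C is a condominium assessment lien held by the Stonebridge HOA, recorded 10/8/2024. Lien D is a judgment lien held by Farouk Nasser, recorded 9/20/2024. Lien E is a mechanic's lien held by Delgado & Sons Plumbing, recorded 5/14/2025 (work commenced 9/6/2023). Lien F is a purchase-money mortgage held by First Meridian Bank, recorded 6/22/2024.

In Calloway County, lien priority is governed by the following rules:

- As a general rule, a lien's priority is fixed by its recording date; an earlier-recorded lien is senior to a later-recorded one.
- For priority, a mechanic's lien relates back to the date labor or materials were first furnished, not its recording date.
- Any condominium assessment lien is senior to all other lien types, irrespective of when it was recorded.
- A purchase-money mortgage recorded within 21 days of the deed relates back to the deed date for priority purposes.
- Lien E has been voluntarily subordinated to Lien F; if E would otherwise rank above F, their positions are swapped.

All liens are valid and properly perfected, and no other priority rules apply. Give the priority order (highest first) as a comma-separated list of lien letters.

Effective dates after the stated exceptions: A relates back to 3/23/2024 (work commenced); E is treated as recorded 9/6/2023, the work-commencement date; F's effective date is the deed date, 6/12/2024.
As a condominium assessment lien, C is senior to every other lien.
The other liens, earliest effective date first: B (3/25/2023), E (9/6/2023), A (3/23/2024), F (6/12/2024), D (9/20/2024).
The subordination applies — E was senior to F — so E and F swap.

C, B, F, A, E, D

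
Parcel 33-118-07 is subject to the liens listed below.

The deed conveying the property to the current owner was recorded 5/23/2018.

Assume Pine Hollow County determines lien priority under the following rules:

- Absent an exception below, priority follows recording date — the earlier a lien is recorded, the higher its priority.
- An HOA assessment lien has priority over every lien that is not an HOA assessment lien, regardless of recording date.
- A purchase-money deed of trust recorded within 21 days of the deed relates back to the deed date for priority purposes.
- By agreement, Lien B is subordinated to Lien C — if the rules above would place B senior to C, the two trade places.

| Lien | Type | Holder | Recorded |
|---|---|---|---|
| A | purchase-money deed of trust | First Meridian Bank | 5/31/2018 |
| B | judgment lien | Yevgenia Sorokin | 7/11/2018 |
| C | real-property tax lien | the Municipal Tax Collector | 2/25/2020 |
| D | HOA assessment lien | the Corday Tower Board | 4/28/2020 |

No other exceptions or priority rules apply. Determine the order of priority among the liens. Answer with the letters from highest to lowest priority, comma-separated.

Effective dates after the stated exceptions: A relates back to the deed date 5/23/2018.
As an HOA assessment lien, D is senior to every other lien.
Ordering the rest by effective date: A (5/23/2018), B (7/11/2018), C (2/25/2020).
Because B would otherwise rank above C, the subordination swaps them.

D, A, C, B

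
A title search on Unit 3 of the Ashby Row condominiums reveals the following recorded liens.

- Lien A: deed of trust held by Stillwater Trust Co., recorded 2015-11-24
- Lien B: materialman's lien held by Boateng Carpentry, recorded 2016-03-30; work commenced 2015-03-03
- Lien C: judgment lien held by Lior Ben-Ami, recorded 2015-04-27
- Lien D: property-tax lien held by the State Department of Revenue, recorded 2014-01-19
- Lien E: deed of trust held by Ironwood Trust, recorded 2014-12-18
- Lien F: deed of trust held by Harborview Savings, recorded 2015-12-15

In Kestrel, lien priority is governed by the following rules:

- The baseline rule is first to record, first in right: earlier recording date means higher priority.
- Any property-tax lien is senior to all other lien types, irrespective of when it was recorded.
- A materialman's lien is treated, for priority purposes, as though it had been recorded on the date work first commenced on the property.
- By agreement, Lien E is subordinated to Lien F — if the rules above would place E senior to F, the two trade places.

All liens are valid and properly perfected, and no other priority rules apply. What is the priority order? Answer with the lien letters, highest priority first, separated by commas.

First, effective dates: B's effective date is 2015-03-03, when work began.
D, as a property-tax lien, has superpriority and ranks first.
Among the remaining liens, by effective date: E (2014-12-18), B (2015-03-03), C (2015-04-27), A (2015-11-24), F (2015-12-15).
E would otherwise be senior to F, so under the subordination agreement E and F exchange positions.

D, F, B, C, A, E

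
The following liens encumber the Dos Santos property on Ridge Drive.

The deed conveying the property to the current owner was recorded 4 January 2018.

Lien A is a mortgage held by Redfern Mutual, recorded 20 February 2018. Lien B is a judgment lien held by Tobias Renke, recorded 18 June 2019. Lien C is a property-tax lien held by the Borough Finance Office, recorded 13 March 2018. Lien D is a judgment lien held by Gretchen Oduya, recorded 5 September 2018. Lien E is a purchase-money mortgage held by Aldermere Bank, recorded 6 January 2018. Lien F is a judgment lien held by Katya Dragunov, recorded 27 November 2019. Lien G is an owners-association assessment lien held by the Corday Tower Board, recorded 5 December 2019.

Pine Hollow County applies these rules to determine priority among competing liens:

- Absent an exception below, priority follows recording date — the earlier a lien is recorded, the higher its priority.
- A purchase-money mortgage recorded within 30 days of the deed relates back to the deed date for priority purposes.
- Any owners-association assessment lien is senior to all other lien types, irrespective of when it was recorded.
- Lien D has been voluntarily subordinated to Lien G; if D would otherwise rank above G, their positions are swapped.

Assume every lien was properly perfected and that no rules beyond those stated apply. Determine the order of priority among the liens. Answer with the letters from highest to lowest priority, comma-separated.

G, E, A, C, D, B, F

First, effective dates: E relates back to the deed date 4 January 2018.
As an owners-association assessment lien, G is senior to every other lien.
Ordering the rest by effective date: E (4 January 2018), A (20 February 2018), C (13 March 2018), D (5 September 2018), B (18 June 2019), F (27 November 2019).
Since D is not senior to G, the subordination leaves the order unchanged.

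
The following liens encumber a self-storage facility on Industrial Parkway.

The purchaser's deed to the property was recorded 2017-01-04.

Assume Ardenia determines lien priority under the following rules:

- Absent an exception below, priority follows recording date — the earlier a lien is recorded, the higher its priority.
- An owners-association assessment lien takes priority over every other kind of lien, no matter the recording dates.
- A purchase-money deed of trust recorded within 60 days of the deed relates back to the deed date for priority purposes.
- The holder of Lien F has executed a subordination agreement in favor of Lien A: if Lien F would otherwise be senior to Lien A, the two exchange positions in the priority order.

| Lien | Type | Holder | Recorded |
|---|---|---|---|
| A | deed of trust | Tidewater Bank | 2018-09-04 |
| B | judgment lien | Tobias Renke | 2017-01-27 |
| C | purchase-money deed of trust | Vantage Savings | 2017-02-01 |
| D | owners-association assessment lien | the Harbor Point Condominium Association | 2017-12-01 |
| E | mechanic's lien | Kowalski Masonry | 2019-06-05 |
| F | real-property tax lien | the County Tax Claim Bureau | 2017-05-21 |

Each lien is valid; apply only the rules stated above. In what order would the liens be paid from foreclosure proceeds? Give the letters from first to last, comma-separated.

Effective dates: C relates back to the deed date 2017-01-04.
D, as an owners-association assessment lien, has superpriority and ranks first.
The other liens, earliest effective date first: C (2017-01-04), B (2017-01-27), F (2017-05-21), A (2018-09-04), E (2019-06-05).
The subordination applies — F was senior to A — so F and A swap.

D, C, B, A, F, E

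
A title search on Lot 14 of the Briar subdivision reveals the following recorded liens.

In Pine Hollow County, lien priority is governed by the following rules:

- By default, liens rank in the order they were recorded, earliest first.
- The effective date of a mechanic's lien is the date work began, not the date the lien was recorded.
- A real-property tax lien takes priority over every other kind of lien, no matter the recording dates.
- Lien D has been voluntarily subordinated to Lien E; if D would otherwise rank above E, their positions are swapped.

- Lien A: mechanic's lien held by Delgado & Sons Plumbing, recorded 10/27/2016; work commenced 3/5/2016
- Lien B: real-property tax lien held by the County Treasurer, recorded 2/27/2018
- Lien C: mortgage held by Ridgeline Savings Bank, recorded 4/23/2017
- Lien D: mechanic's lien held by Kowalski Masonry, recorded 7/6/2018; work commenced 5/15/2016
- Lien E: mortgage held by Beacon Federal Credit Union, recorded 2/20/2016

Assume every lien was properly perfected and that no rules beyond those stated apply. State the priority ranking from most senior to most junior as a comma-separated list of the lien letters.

First, effective dates: A relates back to 3/5/2016 (work commenced); D is treated as recorded 5/15/2016, the work-commencement date.
B is a real-property tax lien and takes priority over every other lien.
Ordering the rest by effective date: E (2/20/2016), A (3/5/2016), D (5/15/2016), C (4/23/2017).
D is already junior to E, so the subordination agreement changes nothing.

B, E, A, D, C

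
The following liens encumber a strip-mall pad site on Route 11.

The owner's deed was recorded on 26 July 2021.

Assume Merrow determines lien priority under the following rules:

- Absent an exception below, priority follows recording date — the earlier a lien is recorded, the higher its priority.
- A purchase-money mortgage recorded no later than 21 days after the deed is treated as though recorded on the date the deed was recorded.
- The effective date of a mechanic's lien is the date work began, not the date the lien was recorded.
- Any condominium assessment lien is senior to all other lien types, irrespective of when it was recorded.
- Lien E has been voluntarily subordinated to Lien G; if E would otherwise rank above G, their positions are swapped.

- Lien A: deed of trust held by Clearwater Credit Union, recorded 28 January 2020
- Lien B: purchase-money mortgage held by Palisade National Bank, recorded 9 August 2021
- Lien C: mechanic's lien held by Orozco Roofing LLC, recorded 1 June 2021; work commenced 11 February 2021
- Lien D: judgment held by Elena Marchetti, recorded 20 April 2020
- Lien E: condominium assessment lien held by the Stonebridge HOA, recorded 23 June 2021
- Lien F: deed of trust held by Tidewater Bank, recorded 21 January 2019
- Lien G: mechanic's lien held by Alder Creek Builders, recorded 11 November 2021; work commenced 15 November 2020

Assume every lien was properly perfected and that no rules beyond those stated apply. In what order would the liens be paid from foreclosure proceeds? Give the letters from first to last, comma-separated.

G, F, A, D, E, C, B

Effective dates after the stated exceptions: B was recorded within the 21-day window, so its effective date is the deed date 26 July 2021; C's effective date is 11 February 2021, when work began; G relates back to 15 November 2020 (work commenced).
E, as a condominium assessment lien, has superpriority and ranks first.
Remaining liens by effective date: F (21 January 2019), A (28 January 2020), D (20 April 2020), G (15 November 2020), C (11 February 2021), B (26 July 2021).
E is senior to G before the subordination, so the two trade places.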